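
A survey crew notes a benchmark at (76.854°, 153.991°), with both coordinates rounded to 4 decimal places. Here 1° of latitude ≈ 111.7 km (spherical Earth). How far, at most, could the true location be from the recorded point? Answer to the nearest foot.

Rounding to 4 decimal places leaves each coordinate within ±5e-05° of the true value.
Latitude error → 5e-05 × 111700 = 5.585 m along the meridian.
East–west component at 76.854°: 5e-05° × 111700 × cos 76.854° ≈ 5e-05 × 25404.3 ≈ 1.27021 m.
The two errors are perpendicular, so the maximum displacement is √(5.585² + 1.27021²) ≈ 5.72762 m.
In feet: 5.72762 m ÷ 0.3048 ≈ 18.791 ft.

19 feet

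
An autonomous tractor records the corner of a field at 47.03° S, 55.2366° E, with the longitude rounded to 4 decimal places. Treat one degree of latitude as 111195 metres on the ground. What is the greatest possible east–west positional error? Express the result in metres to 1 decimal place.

Rounding to 4 decimal places leaves the longitude within ±5e-05° of the true value.
One degree of longitude at 47.03° is 111195 × cos 47.03° ≈ 111195 × 0.6816 = 75792.2 m.
Maximum E–W displacement: 5e-05 × 75792.2 = 3.78961 m.

3.8 metres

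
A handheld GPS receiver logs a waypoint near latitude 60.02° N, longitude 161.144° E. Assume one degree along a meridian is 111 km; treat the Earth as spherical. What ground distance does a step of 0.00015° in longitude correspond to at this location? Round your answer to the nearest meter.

8 meters

One degree of longitude here spans 111000 × cos 60.02° = 111000 × 0.4997 ≈ 55466.4 m; 0.00015° of that is 8.31997 m.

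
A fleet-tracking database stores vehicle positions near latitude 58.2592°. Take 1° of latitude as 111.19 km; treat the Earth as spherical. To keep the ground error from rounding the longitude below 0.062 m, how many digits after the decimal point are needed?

6

At 58.2592° one degree of longitude covers 111190 × cos 58.2592° ≈ 111190 × 0.5261 ≈ 58494.5 m.
With N decimal places the half-ulp bound is 0.5·10⁻ᴺ°, or 0.5·10⁻ᴺ × 58494.5 m on the ground.
Setting 29247.3 × 10⁻ᴺ ≤ 0.062 gives 10ᴺ ≥ 4.717e+05, i.e. N ≥ 5.67.
N = 5 would give 0.292 m (too coarse); N = 6 gives 0.0292 m ≤ 0.062 m.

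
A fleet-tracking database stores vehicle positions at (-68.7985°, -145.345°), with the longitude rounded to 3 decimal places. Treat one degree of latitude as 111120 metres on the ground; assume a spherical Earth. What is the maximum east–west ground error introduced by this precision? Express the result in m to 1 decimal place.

20.1 m

Rounding to 3 decimal places leaves the longitude within ±0.0005° of the true value.
Parallels shrink by cos φ, so at 68.7985° a degree of longitude is 111120 × 0.3616 ≈ 40186.4 m.
East–west error: 0.0005° × 40186.4 m/° ≈ 20.0932 m.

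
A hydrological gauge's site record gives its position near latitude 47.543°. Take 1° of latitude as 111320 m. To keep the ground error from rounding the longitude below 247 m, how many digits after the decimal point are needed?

3 decimal places

At 47.543° one degree of longitude covers 111320 × cos 47.543° ≈ 111320 × 0.6750 ≈ 75145.1 m.
With N decimal places the half-ulp bound is 0.5·10⁻ᴺ°, or 0.5·10⁻ᴺ × 75145.1 m on the ground.
Setting 37572.5 × 10⁻ᴺ ≤ 247 gives 10ᴺ ≥ 152.1, i.e. N ≥ 2.18.
At 2 places the error can reach 376 m, but 3 places keeps it to 37.6 m.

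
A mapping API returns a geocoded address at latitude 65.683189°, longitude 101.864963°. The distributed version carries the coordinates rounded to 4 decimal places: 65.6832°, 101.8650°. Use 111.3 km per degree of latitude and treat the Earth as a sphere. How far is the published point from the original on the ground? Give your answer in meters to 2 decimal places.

2.09 meters

Δlat = 65.683189 − 65.6832 = -0.000011°; Δlon = 101.864963 − 101.8650 = -0.000037°.
N–S: -0.000011° × 111300 m/° = -1.2243 m.
E–W at 65.6832°: -0.000037° × 111300 × cos 65.6832° = -0.000037 × 111300 × 0.4118 ≈ -1.69576 m.
Hypotenuse of the two orthogonal shifts: √(1.2243² + 1.69576²) = 2.09153 m.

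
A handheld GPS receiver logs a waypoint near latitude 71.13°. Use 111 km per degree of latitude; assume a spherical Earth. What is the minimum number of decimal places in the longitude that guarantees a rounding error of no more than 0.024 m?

6 decimal places

At 71.13° one degree of longitude covers 111000 × cos 71.13° ≈ 111000 × 0.3234 ≈ 35899.8 m.
N decimal places → at most half a unit in the last place, 0.5 × 10⁻ᴺ° = 35899.8/2 × 10⁻ᴺ m.
Setting 17949.9 × 10⁻ᴺ ≤ 0.024 gives 10ᴺ ≥ 7.479e+05, i.e. N ≥ 5.87.
So 6 decimal places suffice (0.0179 m); 5 would allow up to 0.179 m.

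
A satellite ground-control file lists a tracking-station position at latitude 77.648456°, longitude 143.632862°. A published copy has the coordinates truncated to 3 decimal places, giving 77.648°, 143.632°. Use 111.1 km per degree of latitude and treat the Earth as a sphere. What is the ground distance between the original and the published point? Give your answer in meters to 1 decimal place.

54.6 meters

The latitude changed by +0.000456° and the longitude by +0.000862°.
North–south shift: 0.000456 × 111100 = 50.6616 m.
E–W at 77.648°: 0.000862° × 111100 × cos 77.648° = 0.000862 × 111100 × 0.2139 ≈ 20.4864 m.
Combined displacement = (50.6616² + 20.4864²)^½ ≈ 54.647 m.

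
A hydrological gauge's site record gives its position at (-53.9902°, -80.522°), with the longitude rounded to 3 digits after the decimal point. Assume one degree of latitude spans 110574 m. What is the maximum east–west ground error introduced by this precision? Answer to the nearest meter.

Rounding to 3 decimal places leaves the longitude within ±0.0005° of the true value.
At latitude 53.9902° a degree of longitude spans 110574 m × cos 53.9902° = 110574 × 0.5879 ≈ 65009.1 m.
Maximum E–W displacement: 0.0005 × 65009.1 = 32.5045 m.

33 meters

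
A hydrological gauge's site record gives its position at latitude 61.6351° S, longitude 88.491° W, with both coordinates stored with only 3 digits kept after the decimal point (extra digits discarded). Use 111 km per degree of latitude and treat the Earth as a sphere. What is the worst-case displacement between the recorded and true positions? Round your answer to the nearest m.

Truncating at 3 decimal places can drop up to a full unit in the last place, so each coordinate may be off by as much as 0.001°.
N–S: 0.001° × 111000 m/° = 111 m.
E–W at 61.6351°: 0.001° × 111000 × cos 61.6351° = 0.001 × 111000 × 0.4751 ≈ 52.7345 m.
Worst case both components are at the extreme and orthogonal: √(111² + 52.7345²) ≈ 122.89 m.

123 m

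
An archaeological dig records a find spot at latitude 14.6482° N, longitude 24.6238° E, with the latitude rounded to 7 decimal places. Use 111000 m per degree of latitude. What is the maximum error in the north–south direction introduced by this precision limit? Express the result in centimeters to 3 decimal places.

Rounding to 7 decimal places leaves the latitude within ±5e-08° of the true value.
North–south distance: 5e-08° × 111000 m/° = 0.00555 m.
That is 0.00555 m = 0.555 cm.

0.555 centimeters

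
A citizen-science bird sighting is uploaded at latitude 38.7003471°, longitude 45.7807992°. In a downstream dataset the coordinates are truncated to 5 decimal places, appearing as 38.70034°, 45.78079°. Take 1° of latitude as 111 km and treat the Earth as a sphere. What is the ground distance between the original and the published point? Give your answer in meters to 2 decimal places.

1.12 meters

Δlat = 38.7003471 − 38.70034 = +0.0000071°; Δlon = 45.7807992 − 45.78079 = +0.0000092°.
North–south shift: 0.0000071 × 111000 = 0.7881 m.
East–west at this latitude: 0.0000092° × 111000 × cos 38.7003° ≈ 0.0000092 × 86627.4 = 0.796972 m.
Combined displacement = (0.7881² + 0.796972²)^½ ≈ 1.12083 m.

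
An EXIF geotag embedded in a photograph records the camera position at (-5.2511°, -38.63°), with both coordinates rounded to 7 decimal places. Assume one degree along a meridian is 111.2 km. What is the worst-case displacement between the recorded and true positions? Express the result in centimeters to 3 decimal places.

0.785 centimeters

Rounding to 7 decimal places leaves each coordinate within ±5e-08° of the true value.
Latitude error → 5e-08 × 111200 = 0.00556 m along the meridian.
E–W at 5.2511°: 5e-08° × 111200 × cos 5.2511° = 5e-08 × 111200 × 0.9958 ≈ 0.00553667 m.
Worst case both components are at the extreme and orthogonal: √(0.00556² + 0.00553667²) ≈ 0.00784654 m.
That is 0.00784654 m = 0.78465 cm.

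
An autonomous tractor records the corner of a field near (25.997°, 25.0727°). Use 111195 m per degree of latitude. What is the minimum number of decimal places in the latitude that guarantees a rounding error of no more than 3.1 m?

5

One degree of latitude covers 111195 m.
N decimal places → at most half a unit in the last place, 0.5 × 10⁻ᴺ° = 111195/2 × 10⁻ᴺ m.
Need 0.5 × 111195 × 10⁻ᴺ ≤ 3.1 → 10⁻ᴺ ≤ 5.576e-05, so N ≥ 4.25.
At 4 places the error can reach 5.56 m, but 5 places keeps it to 0.556 m.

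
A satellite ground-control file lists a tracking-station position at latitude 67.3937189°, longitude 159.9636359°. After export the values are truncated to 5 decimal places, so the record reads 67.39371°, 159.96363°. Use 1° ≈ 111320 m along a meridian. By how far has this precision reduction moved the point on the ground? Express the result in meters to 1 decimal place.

1.0 meters

The latitude changed by +0.0000089° and the longitude by +0.0000059°.
N–S: 0.0000089° × 111320 m/° = 0.990748 m.
East–west at this latitude: 0.0000059° × 111320 × cos 67.3937° ≈ 0.0000059 × 42791 = 0.252467 m.
Combined displacement = (0.990748² + 0.252467²)^½ ≈ 1.02241 m.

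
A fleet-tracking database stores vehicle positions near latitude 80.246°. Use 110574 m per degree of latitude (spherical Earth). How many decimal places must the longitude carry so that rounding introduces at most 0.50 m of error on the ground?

At 80.246° one degree of longitude covers 110574 × cos 80.246° ≈ 110574 × 0.1694 ≈ 18733.3 m.
With N decimal places the half-ulp bound is 0.5·10⁻ᴺ°, or 0.5·10⁻ᴺ × 18733.3 m on the ground.
Need 0.5 × 18733.3 × 10⁻ᴺ ≤ 0.50 → 10⁻ᴺ ≤ 5.338e-05, so N ≥ 4.27.
N = 4 would give 0.937 m (too coarse); N = 5 gives 0.0937 m ≤ 0.50 m.

5 decimal places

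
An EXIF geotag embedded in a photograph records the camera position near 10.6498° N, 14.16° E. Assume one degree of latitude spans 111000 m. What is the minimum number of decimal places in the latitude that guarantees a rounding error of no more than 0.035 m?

7 decimal places

One degree of latitude covers 111000 m.
N decimal places → at most half a unit in the last place, 0.5 × 10⁻ᴺ° = 111000/2 × 10⁻ᴺ m.
Need 0.5 × 111000 × 10⁻ᴺ ≤ 0.035 → 10⁻ᴺ ≤ 6.306e-07, so N ≥ 6.20.
So 7 decimal places suffice (0.00555 m); 6 would allow up to 0.0555 m.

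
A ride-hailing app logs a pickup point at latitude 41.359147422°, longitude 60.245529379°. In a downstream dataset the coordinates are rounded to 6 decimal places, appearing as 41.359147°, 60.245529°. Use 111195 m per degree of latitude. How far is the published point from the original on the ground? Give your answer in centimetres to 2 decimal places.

Δlat = 41.359147422 − 41.359147 = +0.000000422°; Δlon = 60.245529379 − 60.245529 = +0.000000379°.
N–S: 0.000000422° × 111195 m/° = 0.0469243 m.
East–west at this latitude: 0.000000379° × 111195 × cos 41.3591° ≈ 0.000000379 × 83461 = 0.0316317 m.
Distance: √(0.0469243² + 0.0316317²) ≈ 0.0565902 m.
That is 0.0565902 m = 5.659 cm.

5.66 centimetres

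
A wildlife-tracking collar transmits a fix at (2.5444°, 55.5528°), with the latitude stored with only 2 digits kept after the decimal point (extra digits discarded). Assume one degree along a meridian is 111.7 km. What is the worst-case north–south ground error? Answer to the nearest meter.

Truncating at 2 decimal places can drop up to a full unit in the last place, so the latitude may be off by as much as 0.01°.
Along the meridian that is 0.01° × 111700 m/° = 1117 m.

1117 meters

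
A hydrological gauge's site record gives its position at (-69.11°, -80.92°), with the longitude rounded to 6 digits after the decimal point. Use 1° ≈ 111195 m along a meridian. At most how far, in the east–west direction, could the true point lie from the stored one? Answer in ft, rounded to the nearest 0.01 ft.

0.07 ft

Rounding to 6 decimal places leaves the longitude within ±5e-07° of the true value.
At latitude 69.11° a degree of longitude spans 111195 m × cos 69.11° = 111195 × 0.3566 ≈ 39649.4 m.
Maximum E–W displacement: 5e-07 × 39649.4 = 0.0198247 m.
In feet: 0.0198247 m ÷ 0.3048 ≈ 0.065042 ft.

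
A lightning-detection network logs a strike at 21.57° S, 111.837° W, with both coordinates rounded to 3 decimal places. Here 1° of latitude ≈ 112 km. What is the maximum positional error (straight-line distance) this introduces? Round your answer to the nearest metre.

76 metres

Rounding to 3 decimal places leaves each coordinate within ±0.0005° of the true value.
N–S: 0.0005° × 112000 m/° = 56 m.
Longitude error → 0.0005 × 112000 × cos 21.57° = 0.0005 × 112000 × 0.9300 ≈ 52.0783 m.
The two errors are perpendicular, so the maximum displacement is √(56² + 52.0783²) ≈ 76.4732 m.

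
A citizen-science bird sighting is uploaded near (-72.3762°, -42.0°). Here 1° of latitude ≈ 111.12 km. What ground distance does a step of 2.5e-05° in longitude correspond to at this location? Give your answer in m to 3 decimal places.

0.841 m

One degree of longitude here spans 111120 × cos 72.3762° = 111120 × 0.3028 ≈ 33643.3 m; 2.5e-05° of that is 0.841083 m.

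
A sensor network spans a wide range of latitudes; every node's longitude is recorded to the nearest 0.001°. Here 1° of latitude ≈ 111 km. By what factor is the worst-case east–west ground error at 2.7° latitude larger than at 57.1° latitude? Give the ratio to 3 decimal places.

Rounding to 3 decimal places leaves the longitude within ±0.0005° of the true value.
Error at 2.7° = 0.0005° × 111000 × cos 2.7° ≈ 55.5 × 0.9989 = 55.438 m.
At 57.1°: 0.0005° × 111000 × cos 57.1° = 0.0005 × 111000 × 0.5432 ≈ 30.146 m.
The ratio reduces to cos 2.7° / cos 57.1° = 0.9989/0.5432 ≈ 1.8390.

1.839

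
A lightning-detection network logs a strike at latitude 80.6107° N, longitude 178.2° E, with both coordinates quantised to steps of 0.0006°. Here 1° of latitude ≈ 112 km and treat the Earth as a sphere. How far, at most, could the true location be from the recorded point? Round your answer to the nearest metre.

With a 0.0006° grid the true value lies within half a step, ±0.0006°/2 = ±0.0003°, of the stored one.
North–south component: 0.0003° × 112000 = 33.6 m.
E–W at 80.6107°: 0.0003° × 112000 × cos 80.6107° = 0.0003 × 112000 × 0.1631 ≈ 5.48156 m.
Worst case both components are at the extreme and orthogonal: √(33.6² + 5.48156²) ≈ 34.0442 m.

34 metres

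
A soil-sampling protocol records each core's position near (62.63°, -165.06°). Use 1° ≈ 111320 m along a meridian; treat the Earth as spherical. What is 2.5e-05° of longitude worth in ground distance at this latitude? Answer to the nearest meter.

1 meters

One degree of longitude here spans 111320 × cos 62.63° = 111320 × 0.4597 ≈ 51177.7 m; 2.5e-05° of that is 1.27944 m.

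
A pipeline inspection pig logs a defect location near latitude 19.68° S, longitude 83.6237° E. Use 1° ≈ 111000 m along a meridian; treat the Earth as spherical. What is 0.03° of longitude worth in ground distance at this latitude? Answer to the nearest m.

One degree of longitude here spans 111000 × cos 19.68° = 111000 × 0.9416 ≈ 104516 m; 0.03° of that is 3135.49 m.

3135 m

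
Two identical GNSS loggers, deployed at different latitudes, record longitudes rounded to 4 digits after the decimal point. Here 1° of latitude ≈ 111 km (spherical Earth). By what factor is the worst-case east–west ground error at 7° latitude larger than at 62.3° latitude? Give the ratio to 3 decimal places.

Rounding to 4 decimal places leaves the longitude within ±5e-05° of the true value.
Error at 7° = 5e-05° × 111000 × cos 7° ≈ 5.55 × 0.9925 = 5.5086 m.
At 62.3°: 5e-05° × 111000 × cos 62.3° = 5e-05 × 111000 × 0.4648 ≈ 2.5799 m.
The ratio reduces to cos 7° / cos 62.3° = 0.9925/0.4648 ≈ 2.1352.

2.135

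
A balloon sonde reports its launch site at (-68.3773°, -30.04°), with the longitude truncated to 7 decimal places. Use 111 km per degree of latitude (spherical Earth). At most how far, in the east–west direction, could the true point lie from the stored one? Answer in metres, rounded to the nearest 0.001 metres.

0.004 metres

Truncating at 7 decimal places can drop up to a full unit in the last place, so the longitude may be off by as much as 1e-07°.
Parallels shrink by cos φ, so at 68.3773° a degree of longitude is 111000 × 0.3685 ≈ 40902.7 m.
East–west error: 1e-07° × 40902.7 m/° ≈ 0.00409027 m.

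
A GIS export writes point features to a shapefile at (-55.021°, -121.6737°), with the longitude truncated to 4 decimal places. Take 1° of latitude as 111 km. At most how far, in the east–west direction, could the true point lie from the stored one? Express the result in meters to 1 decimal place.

Truncating at 4 decimal places can drop up to a full unit in the last place, so the longitude may be off by as much as 0.0001°.
At latitude 55.021° a degree of longitude spans 111000 m × cos 55.021° = 111000 × 0.5733 ≈ 63633.7 m.
So at most 0.0001° × 63633.7 ≈ 6.36337 m east–west.

6.4 meters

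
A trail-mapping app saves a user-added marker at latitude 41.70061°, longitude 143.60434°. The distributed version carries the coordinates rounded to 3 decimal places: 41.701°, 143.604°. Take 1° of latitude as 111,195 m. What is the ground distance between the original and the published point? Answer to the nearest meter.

52 meters

Δlat = 41.70061 − 41.701 = -0.00039°; Δlon = 143.60434 − 143.604 = +0.00034°.
N–S: -0.00039° × 111195 m/° = -43.3661 m.
East–west at this latitude: 0.00034° × 111195 × cos 41.701° ≈ 0.00034 × 83021.1 = 28.2272 m.
Combined displacement = (43.3661² + 28.2272²)^½ ≈ 51.7435 m.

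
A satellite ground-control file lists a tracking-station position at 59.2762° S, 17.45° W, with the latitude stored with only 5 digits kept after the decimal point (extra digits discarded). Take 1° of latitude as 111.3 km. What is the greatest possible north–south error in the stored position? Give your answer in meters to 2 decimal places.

1.11 meters

Truncating at 5 decimal places can drop up to a full unit in the last place, so the latitude may be off by as much as 1e-05°.
Along the meridian that is 1e-05° × 111300 m/° = 1.113 m.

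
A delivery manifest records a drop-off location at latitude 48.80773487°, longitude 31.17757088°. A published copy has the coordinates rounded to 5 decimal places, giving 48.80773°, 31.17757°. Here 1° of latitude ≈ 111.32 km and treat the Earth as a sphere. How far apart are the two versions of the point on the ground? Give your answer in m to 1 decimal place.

0.5 m

The latitude changed by +0.00000487° and the longitude by +0.00000088°.
N–S: 0.00000487° × 111320 m/° = 0.542128 m.
East–west at this latitude: 0.00000088° × 111320 × cos 48.8077° ≈ 0.00000088 × 73314 = 0.0645163 m.
Distance: √(0.542128² + 0.0645163²) ≈ 0.545954 m.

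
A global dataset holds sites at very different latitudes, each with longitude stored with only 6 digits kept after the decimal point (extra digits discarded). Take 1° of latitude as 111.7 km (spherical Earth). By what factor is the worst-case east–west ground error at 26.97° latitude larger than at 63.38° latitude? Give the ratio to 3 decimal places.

Truncating at 6 decimal places can drop up to a full unit in the last place, so the longitude may be off by as much as 1e-06°.
Error at 26.97° = 1e-06° × 111700 × cos 26.97° ≈ 0.1117 × 0.8912 = 0.099552 m.
Error at 63.38° = 1e-06° × 111700 × cos 63.38° ≈ 0.1117 × 0.4481 = 0.05005 m.
Ratio: 0.099552 / 0.05005 = cos 26.97° / cos 63.38° ≈ 1.9891.

1.989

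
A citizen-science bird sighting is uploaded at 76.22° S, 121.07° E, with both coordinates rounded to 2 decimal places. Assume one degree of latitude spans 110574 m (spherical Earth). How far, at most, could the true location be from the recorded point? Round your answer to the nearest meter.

568 meters

Rounding to 2 decimal places leaves each coordinate within ±0.005° of the true value.
North–south component: 0.005° × 110574 = 552.87 m.
Longitude error → 0.005 × 110574 × cos 76.22° = 0.005 × 110574 × 0.2382 ≈ 131.691 m.
Worst case both components are at the extreme and orthogonal: √(552.87² + 131.691²) ≈ 568.338 m.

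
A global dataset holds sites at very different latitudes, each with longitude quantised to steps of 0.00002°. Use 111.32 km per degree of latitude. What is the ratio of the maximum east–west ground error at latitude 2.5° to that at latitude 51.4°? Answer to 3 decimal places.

With a 0.00002° grid the true value lies within half a step, ±0.00002°/2 = ±1e-05°, of the stored one.
Error at 2.5° = 1e-05° × 111320 × cos 2.5° ≈ 1.1132 × 0.9990 = 1.1121 m.
At 51.4°: 1e-05° × 111320 × cos 51.4° = 1e-05 × 111320 × 0.6239 ≈ 0.6945 m.
Ratio: 1.1121 / 0.6945 = cos 2.5° / cos 51.4° ≈ 1.6013.

1.601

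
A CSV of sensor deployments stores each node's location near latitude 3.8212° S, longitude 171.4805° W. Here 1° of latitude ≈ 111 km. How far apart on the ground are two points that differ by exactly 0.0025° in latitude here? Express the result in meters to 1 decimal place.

Along a meridian 0.0025° is 0.0025 × 111000 = 277.5 m.

277.5 meters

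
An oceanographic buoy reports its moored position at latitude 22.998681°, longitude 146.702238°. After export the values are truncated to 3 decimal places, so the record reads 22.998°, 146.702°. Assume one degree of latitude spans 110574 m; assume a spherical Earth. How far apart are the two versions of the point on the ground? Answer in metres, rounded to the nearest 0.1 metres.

79.1 metres

Δlat = 22.998681 − 22.998 = +0.000681°; Δlon = 146.702238 − 146.702 = +0.000238°.
N–S: 0.000681° × 110574 m/° = 75.3009 m.
East–west at this latitude: 0.000238° × 110574 × cos 22.998° ≈ 0.000238 × 101785 = 24.2249 m.
Hypotenuse of the two orthogonal shifts: √(75.3009² + 24.2249²) = 79.1017 m.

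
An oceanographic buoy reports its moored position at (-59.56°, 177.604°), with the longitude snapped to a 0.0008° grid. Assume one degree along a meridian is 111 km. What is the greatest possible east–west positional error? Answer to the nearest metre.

22 metres

With a 0.0008° grid the true value lies within half a step, ±0.0008°/2 = ±0.0004°, of the stored one.
Parallels shrink by cos φ, so at 59.56° a degree of longitude is 111000 × 0.5066 ≈ 56236.6 m.
So at most 0.0004° × 56236.6 ≈ 22.4946 m east–west.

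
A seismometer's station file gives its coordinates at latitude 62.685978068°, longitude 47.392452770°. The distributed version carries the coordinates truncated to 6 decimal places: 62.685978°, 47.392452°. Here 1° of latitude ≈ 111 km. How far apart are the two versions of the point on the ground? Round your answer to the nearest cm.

The latitude changed by +0.000000068° and the longitude by +0.000000770°.
N–S: 0.000000068° × 111000 m/° = 0.007548 m.
East–west at this latitude: 0.000000770° × 111000 × cos 62.686° ≈ 0.000000770 × 50934.2 = 0.0392194 m.
Combined displacement = (0.007548² + 0.0392194²)^½ ≈ 0.0399391 m.
That is 0.0399391 m = 3.9939 cm.

4 cm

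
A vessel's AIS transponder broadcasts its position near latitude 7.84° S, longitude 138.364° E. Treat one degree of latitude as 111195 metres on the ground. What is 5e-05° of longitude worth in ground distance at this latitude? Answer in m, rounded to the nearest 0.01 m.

5e-05° of longitude at 7.84° is 5e-05 × 111195 × cos 7.84° ≈ 5e-05 × 110156 = 5.50778 m.

5.51 m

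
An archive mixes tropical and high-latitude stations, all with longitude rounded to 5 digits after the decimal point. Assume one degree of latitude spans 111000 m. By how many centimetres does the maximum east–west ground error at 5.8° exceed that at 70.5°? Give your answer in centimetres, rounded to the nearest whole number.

Rounding to 5 decimal places leaves the longitude within ±5e-06° of the true value.
At 5.8°: 5e-06° × 111000 × cos 5.8° = 5e-06 × 111000 × 0.9949 ≈ 0.55216 m.
Error at 70.5° = 5e-06° × 111000 × cos 70.5° ≈ 0.555 × 0.3338 = 0.18526 m.
So the lower-latitude error exceeds the higher by 0.55216 − 0.18526 = 0.3669 m.
That is 0.366896 m = 36.69 cm.

37 centimetres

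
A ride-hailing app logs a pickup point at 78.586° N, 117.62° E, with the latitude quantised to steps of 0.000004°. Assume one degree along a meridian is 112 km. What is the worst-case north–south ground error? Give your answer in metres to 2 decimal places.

0.22 metres

With a 0.000004° grid the true value lies within half a step, ±0.000004°/2 = ±2e-06°, of the stored one.
Along the meridian that is 2e-06° × 112000 m/° = 0.224 m.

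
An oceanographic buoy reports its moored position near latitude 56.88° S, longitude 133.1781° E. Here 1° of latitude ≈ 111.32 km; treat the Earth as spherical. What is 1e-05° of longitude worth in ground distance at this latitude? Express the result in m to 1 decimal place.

At 56.88° a degree of longitude is 111320 × cos 56.88° ≈ 60824.6 m, so 1e-05° corresponds to 0.608246 m.

0.6 m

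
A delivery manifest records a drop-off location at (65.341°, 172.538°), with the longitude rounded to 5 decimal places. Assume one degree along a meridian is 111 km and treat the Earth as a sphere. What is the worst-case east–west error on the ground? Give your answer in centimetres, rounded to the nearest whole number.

Rounding to 5 decimal places leaves the longitude within ±5e-06° of the true value.
At latitude 65.341° a degree of longitude spans 111000 m × cos 65.341° = 111000 × 0.4172 ≈ 46311.1 m.
So at most 5e-06° × 46311.1 ≈ 0.231555 m east–west.
That is 0.231555 m = 23.156 cm.

23 centimetres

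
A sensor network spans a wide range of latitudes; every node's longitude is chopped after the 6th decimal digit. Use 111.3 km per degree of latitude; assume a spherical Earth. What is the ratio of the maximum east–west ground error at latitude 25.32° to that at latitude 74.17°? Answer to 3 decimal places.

3.314

Truncating at 6 decimal places can drop up to a full unit in the last place, so the longitude may be off by as much as 1e-06°.
At 25.32°: 1e-06° × 111300 × cos 25.32° = 1e-06 × 111300 × 0.9039 ≈ 0.10061 m.
At 74.17°: 1e-06° × 111300 × cos 74.17° = 1e-06 × 111300 × 0.2728 ≈ 0.030361 m.
The ratio reduces to cos 25.32° / cos 74.17° = 0.9039/0.2728 ≈ 3.3137.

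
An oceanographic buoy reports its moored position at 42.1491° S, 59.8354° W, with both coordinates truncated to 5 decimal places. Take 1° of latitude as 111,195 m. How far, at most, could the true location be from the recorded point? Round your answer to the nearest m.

Truncating at 5 decimal places can drop up to a full unit in the last place, so each coordinate may be off by as much as 1e-05°.
N–S: 1e-05° × 111195 m/° = 1.11195 m.
E–W at 42.1491°: 1e-05° × 111195 × cos 42.1491° = 1e-05 × 111195 × 0.7414 ≈ 0.824401 m.
Worst case both components are at the extreme and orthogonal: √(1.11195² + 0.824401²) ≈ 1.38422 m.

1 m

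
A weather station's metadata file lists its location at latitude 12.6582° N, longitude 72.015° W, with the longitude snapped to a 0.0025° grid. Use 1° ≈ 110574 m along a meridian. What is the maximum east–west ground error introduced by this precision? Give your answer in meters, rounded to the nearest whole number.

135 meters

With a 0.0025° grid the true value lies within half a step, ±0.0025°/2 = ±0.00125°, of the stored one.
At latitude 12.6582° a degree of longitude spans 110574 m × cos 12.6582° = 110574 × 0.9757 ≈ 107886 m.
So at most 0.00125° × 107886 ≈ 134.858 m east–west.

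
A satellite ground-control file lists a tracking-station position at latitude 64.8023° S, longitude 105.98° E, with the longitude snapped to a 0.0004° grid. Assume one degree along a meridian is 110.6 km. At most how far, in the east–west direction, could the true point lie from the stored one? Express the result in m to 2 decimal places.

With a 0.0004° grid the true value lies within half a step, ±0.0004°/2 = ±0.0002°, of the stored one.
One degree of longitude at 64.8023° is 110600 × cos 64.8023° ≈ 110600 × 0.4257 = 47087.2 m.
Maximum E–W displacement: 0.0002 × 47087.2 = 9.41743 m.

9.42 m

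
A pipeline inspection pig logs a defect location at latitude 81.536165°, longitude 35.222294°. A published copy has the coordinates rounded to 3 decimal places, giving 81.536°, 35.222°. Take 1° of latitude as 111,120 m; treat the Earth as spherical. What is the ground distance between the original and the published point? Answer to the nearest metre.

The latitude changed by +0.000165° and the longitude by +0.000294°.
N–S: 0.000165° × 111120 m/° = 18.3348 m.
East–west at this latitude: 0.000294° × 111120 × cos 81.536° ≈ 0.000294 × 16355.5 = 4.80852 m.
Combined displacement = (18.3348² + 4.80852²)^½ ≈ 18.9549 m.

19 metres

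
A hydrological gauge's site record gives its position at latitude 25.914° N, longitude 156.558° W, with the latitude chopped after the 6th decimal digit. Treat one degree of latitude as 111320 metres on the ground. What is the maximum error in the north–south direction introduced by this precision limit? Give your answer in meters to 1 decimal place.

0.1 meters

Truncating at 6 decimal places can drop up to a full unit in the last place, so the latitude may be off by as much as 1e-06°.
Along the meridian that is 1e-06° × 111320 m/° = 0.11132 m.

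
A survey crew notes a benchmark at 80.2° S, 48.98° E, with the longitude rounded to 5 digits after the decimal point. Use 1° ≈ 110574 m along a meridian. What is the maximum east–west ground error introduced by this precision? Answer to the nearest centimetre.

9 centimetres

Rounding to 5 decimal places leaves the longitude within ±5e-06° of the true value.
Parallels shrink by cos φ, so at 80.2° a degree of longitude is 110574 × 0.1702 ≈ 18820.7 m.
East–west error: 5e-06° × 18820.7 m/° ≈ 0.0941037 m.
That is 0.0941037 m = 9.4104 cm.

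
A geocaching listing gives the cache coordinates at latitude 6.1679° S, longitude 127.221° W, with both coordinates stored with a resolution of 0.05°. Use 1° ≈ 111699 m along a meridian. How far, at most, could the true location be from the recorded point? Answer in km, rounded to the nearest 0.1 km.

With a 0.05° grid the true value lies within half a step, ±0.05°/2 = ±0.025°, of the stored one.
N–S: 0.025° × 111699 m/° = 2792.48 m.
E–W at 6.1679°: 0.025° × 111699 × cos 6.1679° = 0.025 × 111699 × 0.9942 ≈ 2776.31 m.
Combining orthogonally: (2792.48² + 2776.31²)^½ ≈ 3937.74 m.
That is 3937.74 m = 3.9377 km.

3.9 km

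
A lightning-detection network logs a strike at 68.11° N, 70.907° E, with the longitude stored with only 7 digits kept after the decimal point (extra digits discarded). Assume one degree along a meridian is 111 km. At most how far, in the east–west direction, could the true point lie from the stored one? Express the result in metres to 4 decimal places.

Truncating at 7 decimal places can drop up to a full unit in the last place, so the longitude may be off by as much as 1e-07°.
Parallels shrink by cos φ, so at 68.11° a degree of longitude is 111000 × 0.3728 ≈ 41383.7 m.
So at most 1e-07° × 41383.7 ≈ 0.00413837 m east–west.

0.0041 metres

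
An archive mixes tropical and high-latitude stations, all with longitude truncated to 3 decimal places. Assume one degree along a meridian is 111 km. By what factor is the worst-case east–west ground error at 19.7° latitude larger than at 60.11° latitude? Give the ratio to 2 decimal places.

1.89

Truncating at 3 decimal places can drop up to a full unit in the last place, so the longitude may be off by as much as 0.001°.
At 19.7°: 0.001° × 111000 × cos 19.7° = 0.001 × 111000 × 0.9415 ≈ 104.5 m.
At 60.11°: 0.001° × 111000 × cos 60.11° = 0.001 × 111000 × 0.4983 ≈ 55.315 m.
Ratio: 104.5 / 55.315 = cos 19.7° / cos 60.11° ≈ 1.8892.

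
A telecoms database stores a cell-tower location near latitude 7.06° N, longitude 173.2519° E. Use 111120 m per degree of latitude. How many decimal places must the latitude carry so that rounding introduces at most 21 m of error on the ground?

4

One degree of latitude covers 111120 m.
Rounding to N decimal places gives at most 0.5 × 10⁻ᴺ degrees of error, i.e. 0.5 × 10⁻ᴺ × 111120 m.
Need 0.5 × 111120 × 10⁻ᴺ ≤ 21 → 10⁻ᴺ ≤ 3.780e-04, so N ≥ 3.42.
So 4 decimal places suffice (5.56 m); 3 would allow up to 55.6 m.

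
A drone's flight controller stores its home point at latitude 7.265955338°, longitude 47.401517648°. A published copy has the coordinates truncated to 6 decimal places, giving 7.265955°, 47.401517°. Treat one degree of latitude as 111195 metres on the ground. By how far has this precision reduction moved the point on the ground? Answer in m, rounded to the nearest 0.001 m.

The latitude changed by +0.000000338° and the longitude by +0.000000648°.
North–south shift: 0.000000338 × 111195 = 0.0375839 m.
E–W at 7.26595°: 0.000000648° × 111195 × cos 7.26595° = 0.000000648 × 111195 × 0.9920 ≈ 0.0714757 m.
Combined displacement = (0.0375839² + 0.0714757²)^½ ≈ 0.0807548 m.

0.081 m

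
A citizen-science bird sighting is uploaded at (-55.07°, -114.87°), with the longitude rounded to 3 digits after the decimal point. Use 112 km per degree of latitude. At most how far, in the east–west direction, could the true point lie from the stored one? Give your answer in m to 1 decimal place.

Rounding to 3 decimal places leaves the longitude within ±0.0005° of the true value.
At latitude 55.07° a degree of longitude spans 112000 m × cos 55.07° = 112000 × 0.5726 ≈ 64128.4 m.
So at most 0.0005° × 64128.4 ≈ 32.0642 m east–west.

32.1 m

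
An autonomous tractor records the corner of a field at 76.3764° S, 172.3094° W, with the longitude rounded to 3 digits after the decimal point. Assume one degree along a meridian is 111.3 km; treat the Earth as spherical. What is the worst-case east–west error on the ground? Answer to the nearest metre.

Rounding to 3 decimal places leaves the longitude within ±0.0005° of the true value.
One degree of longitude at 76.3764° is 111300 × cos 76.3764° ≈ 111300 × 0.2355 = 26215.9 m.
So at most 0.0005° × 26215.9 ≈ 13.1079 m east–west.

13 metres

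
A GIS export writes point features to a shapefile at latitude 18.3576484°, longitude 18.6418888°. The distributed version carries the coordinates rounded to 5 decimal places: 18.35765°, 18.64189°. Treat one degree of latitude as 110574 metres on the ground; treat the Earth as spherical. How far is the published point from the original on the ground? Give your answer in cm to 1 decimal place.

The latitude changed by -0.0000016° and the longitude by -0.0000012°.
North–south shift: -0.0000016 × 110574 = -0.176918 m.
E–W at 18.3576°: -0.0000012° × 110574 × cos 18.3576° = -0.0000012 × 110574 × 0.9491 ≈ -0.125936 m.
Distance: √(0.176918² + 0.125936²) ≈ 0.217164 m.
That is 0.217164 m = 21.716 cm.

21.7 cm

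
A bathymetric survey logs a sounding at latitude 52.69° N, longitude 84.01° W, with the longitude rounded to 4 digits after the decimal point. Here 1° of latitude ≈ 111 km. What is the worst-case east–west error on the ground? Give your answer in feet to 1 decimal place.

Rounding to 4 decimal places leaves the longitude within ±5e-05° of the true value.
Parallels shrink by cos φ, so at 52.69° a degree of longitude is 111000 × 0.6061 ≈ 67280.1 m.
Maximum E–W displacement: 5e-05 × 67280.1 = 3.36401 m.
In feet: 3.36401 m ÷ 0.3048 ≈ 11.037 ft.

11.0 feet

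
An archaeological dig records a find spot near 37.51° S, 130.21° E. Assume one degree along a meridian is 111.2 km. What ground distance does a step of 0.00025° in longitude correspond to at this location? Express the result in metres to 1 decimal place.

22.1 metres

At 37.51° a degree of longitude is 111200 × cos 37.51° ≈ 88209.1 m, so 0.00025° corresponds to 22.0523 m.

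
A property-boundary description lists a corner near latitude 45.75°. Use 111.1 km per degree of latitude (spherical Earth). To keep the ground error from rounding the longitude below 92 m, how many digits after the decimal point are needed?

3

At 45.75° one degree of longitude covers 111100 × cos 45.75° ≈ 111100 × 0.6978 ≈ 77524.5 m.
With N decimal places the half-ulp bound is 0.5·10⁻ᴺ°, or 0.5·10⁻ᴺ × 77524.5 m on the ground.
Need 0.5 × 77524.5 × 10⁻ᴺ ≤ 92 → 10⁻ᴺ ≤ 2.373e-03, so N ≥ 2.62.
At 2 places the error can reach 388 m, but 3 places keeps it to 38.8 m.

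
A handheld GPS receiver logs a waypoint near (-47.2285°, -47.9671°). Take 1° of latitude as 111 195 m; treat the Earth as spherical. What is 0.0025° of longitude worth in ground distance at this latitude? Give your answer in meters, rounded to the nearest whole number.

189 meters

At 47.2285° a degree of longitude is 111195 × cos 47.2285° ≈ 75509.9 m, so 0.0025° corresponds to 188.775 m.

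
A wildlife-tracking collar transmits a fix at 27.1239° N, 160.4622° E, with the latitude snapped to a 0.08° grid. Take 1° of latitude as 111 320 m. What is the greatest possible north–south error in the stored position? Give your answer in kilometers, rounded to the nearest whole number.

With a 0.08° grid the true value lies within half a step, ±0.08°/2 = ±0.04°, of the stored one.
Along the meridian that is 0.04° × 111320 m/° = 4452.8 m.
That is 4452.8 m = 4.4528 km.

4 kilometers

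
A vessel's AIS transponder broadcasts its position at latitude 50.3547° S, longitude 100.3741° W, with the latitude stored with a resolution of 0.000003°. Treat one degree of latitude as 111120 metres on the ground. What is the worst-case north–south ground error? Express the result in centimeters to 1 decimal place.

16.7 centimeters

With a 0.000003° grid the true value lies within half a step, ±0.000003°/2 = ±1.5e-06°, of the stored one.
North–south distance: 1.5e-06° × 111120 m/° = 0.16668 m.
That is 0.16668 m = 16.668 cm.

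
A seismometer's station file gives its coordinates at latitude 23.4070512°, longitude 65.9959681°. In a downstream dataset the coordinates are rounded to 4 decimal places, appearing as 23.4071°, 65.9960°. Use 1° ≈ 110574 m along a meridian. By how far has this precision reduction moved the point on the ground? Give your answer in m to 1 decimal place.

Δlat = 23.4070512 − 23.4071 = -0.0000488°; Δlon = 65.9959681 − 65.9960 = -0.0000319°.
N–S: -0.0000488° × 110574 m/° = -5.39601 m.
E–W at 23.4071°: -0.0000319° × 110574 × cos 23.4071° = -0.0000319 × 110574 × 0.9177 ≈ -3.23703 m.
Hypotenuse of the two orthogonal shifts: √(5.39601² + 3.23703²) = 6.29248 m.

6.3 m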